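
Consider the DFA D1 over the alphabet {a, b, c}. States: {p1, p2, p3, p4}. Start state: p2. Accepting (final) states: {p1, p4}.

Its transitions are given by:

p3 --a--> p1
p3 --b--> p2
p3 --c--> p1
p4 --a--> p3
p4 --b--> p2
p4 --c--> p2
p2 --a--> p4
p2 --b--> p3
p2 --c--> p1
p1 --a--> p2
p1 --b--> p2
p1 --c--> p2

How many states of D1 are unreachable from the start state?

0

Every one of the 4 states is reachable from p2.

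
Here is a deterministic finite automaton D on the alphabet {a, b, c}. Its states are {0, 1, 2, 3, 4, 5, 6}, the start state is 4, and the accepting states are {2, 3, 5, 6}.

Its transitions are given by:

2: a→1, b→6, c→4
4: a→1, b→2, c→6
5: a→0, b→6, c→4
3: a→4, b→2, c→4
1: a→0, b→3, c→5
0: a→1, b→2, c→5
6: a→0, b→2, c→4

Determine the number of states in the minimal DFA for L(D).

Every state is reachable, so we keep all 7.
Start with accepting vs non-accepting: {2,3,5,6} | {0,1,4}.
The partition is now stable with 2 blocks: {2,3,5,6} | {0,1,4}.

2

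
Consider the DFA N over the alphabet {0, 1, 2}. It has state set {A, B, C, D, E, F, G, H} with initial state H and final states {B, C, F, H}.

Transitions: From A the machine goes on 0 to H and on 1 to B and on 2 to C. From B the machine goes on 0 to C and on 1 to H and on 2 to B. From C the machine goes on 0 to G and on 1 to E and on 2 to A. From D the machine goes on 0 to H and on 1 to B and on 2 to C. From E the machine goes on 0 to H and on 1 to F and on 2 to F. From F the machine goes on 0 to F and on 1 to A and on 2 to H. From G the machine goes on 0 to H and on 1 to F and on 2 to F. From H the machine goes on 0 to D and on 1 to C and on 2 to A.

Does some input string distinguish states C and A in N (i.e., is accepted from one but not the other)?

Yes

Every state is reachable, so we keep all 8.
Start with accepting vs non-accepting: {B,C,F,H} | {A,D,E,G}.
Split {B,C,F,H} by δ(·,0) → {B,F} and {C,H}.
On input 0, block {B,F} splits into {B} and {F}.
Split {A,D,E,G} by δ(·,1) → {A,D} and {E,G}.
Refine {C,H} on symbol 0: members go to different blocks, giving {C} and {H}.
Stable partition: {B} | {A,D} | {C} | {F} | {E,G} | {H} — 6 equivalence classes.
C and A end up in different blocks, so they are distinguishable. For instance, the string 'ε' is accepted from only C.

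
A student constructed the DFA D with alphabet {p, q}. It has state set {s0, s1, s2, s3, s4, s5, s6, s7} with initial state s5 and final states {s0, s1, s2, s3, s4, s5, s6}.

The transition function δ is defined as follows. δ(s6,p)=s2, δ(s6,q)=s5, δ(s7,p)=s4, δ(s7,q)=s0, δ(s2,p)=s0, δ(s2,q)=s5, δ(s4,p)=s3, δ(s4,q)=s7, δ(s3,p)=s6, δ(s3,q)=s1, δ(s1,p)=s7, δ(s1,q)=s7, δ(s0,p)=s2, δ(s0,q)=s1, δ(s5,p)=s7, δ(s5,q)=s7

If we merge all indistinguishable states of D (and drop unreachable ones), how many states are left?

4

All states are reachable from the start state.
Start with accepting vs non-accepting: {s0,s1,s2,s3,s4,s5,s6} | {s7}.
On input p, block {s0,s1,s2,s3,s4,s5,s6} splits into {s0,s2,s3,s4,s6} and {s1,s5}.
On input q, block {s0,s2,s3,s4,s6} splits into {s0,s2,s3,s6} and {s4}.
The partition is now stable with 4 blocks: {s0,s2,s3,s6} | {s7} | {s1,s5} | {s4}.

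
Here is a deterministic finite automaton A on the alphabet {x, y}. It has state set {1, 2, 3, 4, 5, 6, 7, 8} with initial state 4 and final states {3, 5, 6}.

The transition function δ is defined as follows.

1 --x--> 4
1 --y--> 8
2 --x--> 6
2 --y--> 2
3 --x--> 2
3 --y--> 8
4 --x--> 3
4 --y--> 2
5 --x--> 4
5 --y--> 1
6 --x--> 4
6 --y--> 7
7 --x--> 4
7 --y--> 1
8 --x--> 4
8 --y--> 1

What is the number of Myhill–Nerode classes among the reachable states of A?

3

First remove the unreachable states {5}; 7 states remain.
Start with accepting vs non-accepting: {3,6} | {1,2,4,7,8}.
Split {1,2,4,7,8} by δ(·,x) → {1,7,8} and {2,4}.
Stable partition: {3,6} | {1,7,8} | {2,4} — 3 equivalence classes.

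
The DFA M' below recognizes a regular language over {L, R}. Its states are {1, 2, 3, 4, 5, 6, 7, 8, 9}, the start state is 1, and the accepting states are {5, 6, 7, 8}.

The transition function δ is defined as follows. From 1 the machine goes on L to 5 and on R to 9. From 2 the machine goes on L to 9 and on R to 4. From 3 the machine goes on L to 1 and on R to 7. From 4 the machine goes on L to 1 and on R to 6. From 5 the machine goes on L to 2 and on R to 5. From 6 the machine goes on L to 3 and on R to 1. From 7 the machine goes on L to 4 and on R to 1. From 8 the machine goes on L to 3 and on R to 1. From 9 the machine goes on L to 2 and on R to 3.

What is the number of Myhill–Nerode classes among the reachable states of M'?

5

First remove the unreachable states {8}; 8 states remain.
P0 = {5,6,7} | {1,2,3,4,9}.
Split {5,6,7} by δ(·,R) → {6,7} and {5}.
Refine {1,2,3,4,9} on symbol L: members go to different blocks, giving {2,3,4,9} and {1}.
Split {2,3,4,9} by δ(·,L) → {2,9} and {3,4}.
No further refinement is possible. Final partition (5 blocks): {6,7} | {2,9} | {5} | {1} | {3,4}.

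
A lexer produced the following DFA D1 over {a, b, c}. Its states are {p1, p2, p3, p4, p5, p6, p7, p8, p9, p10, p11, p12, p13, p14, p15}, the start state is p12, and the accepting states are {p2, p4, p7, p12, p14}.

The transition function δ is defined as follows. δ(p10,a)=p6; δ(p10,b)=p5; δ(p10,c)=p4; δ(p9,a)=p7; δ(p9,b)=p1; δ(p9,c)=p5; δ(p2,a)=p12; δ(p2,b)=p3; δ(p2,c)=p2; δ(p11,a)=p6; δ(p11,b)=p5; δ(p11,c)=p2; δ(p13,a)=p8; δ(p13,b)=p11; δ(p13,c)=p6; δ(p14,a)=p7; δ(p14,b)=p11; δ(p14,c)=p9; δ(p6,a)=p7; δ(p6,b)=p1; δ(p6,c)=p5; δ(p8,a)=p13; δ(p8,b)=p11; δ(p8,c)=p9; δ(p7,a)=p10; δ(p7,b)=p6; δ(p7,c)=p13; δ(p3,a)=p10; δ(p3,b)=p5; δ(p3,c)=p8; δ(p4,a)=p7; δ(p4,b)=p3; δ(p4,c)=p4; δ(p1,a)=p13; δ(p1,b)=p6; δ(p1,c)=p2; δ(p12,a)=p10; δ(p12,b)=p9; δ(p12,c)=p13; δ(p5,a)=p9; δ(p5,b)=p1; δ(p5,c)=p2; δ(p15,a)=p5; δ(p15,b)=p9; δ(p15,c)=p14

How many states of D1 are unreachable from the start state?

2

Starting at p12 and following transitions, the reachable set is {p1, p2, p3, p4, p5, p6, p7, p8, p9, p10, p11, p12, p13}. That leaves p14, p15 unreachable — 2 in total.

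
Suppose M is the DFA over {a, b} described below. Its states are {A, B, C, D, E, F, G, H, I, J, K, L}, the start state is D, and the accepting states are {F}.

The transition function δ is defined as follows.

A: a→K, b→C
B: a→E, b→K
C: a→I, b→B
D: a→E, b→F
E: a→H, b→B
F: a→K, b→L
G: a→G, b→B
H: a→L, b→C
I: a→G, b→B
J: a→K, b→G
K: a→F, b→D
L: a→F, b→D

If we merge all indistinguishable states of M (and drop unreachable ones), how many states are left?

Reachable states from the start: {B,C,D,E,F,G,H,I,K,L}. Unreachable: {A,J} — drop them.
Start with accepting vs non-accepting: {F} | {B,C,D,E,G,H,I,K,L}.
Split {B,C,D,E,G,H,I,K,L} by δ(·,a) → {B,C,D,E,G,H,I} and {K,L}.
Split {B,C,D,E,G,H,I} by δ(·,a) → {B,C,D,E,G,I} and {H}.
Split {B,C,D,E,G,I} by δ(·,a) → {B,C,D,G,I} and {E}.
Refine {B,C,D,G,I} on symbol a: members go to different blocks, giving {C,G,I} and {B,D}.
Split {B,D} by δ(·,b) → {B} and {D}.
No further refinement is possible. Final partition (7 blocks): {F} | {C,G,I} | {K,L} | {H} | {E} | {B} | {D}.

7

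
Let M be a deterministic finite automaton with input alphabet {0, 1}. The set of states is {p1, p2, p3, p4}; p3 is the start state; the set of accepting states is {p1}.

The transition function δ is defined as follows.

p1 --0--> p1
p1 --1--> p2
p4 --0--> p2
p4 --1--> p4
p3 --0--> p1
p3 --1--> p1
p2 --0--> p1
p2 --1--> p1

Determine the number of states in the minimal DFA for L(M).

2

States {p4} cannot be reached from the start state, so discard them.
Start with accepting vs non-accepting: {p1} | {p2,p3}.
Stable partition: {p1} | {p2,p3} — 2 equivalence classes.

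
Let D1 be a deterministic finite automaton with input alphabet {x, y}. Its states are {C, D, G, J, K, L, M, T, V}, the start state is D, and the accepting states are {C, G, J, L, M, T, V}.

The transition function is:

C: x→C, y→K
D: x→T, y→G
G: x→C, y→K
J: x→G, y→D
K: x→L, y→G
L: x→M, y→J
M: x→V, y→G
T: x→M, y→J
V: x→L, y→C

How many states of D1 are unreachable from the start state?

A breadth-first search from the start state visits every state.

0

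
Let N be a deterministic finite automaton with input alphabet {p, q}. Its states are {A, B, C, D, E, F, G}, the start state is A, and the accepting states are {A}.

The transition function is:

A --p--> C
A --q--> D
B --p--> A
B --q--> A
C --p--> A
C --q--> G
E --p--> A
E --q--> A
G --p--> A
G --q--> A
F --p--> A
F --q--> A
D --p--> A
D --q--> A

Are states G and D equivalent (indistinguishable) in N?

Yes

First remove the unreachable states {B,E,F}; 4 states remain.
Initial partition by acceptance: {A} | {C,D,G}.
On input q, block {C,D,G} splits into {D,G} and {C}.
Stable partition: {A} | {D,G} | {C} — 3 equivalence classes.
G and D lie in the same block of the stable partition, so they are equivalent — no string distinguishes them.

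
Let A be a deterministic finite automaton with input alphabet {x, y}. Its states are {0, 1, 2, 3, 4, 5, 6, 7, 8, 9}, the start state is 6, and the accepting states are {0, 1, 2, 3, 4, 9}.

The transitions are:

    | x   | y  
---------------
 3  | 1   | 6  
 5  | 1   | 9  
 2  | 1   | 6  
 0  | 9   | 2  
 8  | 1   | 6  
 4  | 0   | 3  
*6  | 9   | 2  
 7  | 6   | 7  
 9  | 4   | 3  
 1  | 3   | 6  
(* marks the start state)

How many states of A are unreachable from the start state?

3

BFS from 6 reaches {0, 1, 2, 3, 4, 6, 9}; the 3 state(s) 5, 7, 8 are never visited.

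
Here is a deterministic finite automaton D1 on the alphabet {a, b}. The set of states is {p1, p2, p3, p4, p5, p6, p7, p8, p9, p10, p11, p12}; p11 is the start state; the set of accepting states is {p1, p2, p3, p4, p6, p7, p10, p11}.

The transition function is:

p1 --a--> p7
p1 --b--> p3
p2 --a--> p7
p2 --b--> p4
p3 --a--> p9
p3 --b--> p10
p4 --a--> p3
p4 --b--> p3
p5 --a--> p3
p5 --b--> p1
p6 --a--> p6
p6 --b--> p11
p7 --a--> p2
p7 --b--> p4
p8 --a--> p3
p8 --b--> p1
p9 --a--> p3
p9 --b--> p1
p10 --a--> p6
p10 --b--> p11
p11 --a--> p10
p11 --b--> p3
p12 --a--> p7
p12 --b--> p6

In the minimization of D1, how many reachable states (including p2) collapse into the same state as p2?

2

First remove the unreachable states {p5,p8,p12}; 9 states remain.
Initial partition by acceptance: {p1,p2,p3,p4,p6,p7,p10,p11} | {p9}.
Refine {p1,p2,p3,p4,p6,p7,p10,p11} on symbol a: members go to different blocks, giving {p1,p2,p4,p6,p7,p10,p11} and {p3}.
On input a, block {p1,p2,p4,p6,p7,p10,p11} splits into {p1,p2,p6,p7,p10,p11} and {p4}.
Split {p1,p2,p6,p7,p10,p11} by δ(·,b) → {p1,p11} and {p2,p7} and {p6,p10}.
Split {p1,p11} by δ(·,a) → {p1} and {p11}.
The partition is now stable with 7 blocks: {p1} | {p9} | {p3} | {p4} | {p2,p7} | {p6,p10} | {p11}.
The equivalence class containing p2 is {p2,p7}, of size 2.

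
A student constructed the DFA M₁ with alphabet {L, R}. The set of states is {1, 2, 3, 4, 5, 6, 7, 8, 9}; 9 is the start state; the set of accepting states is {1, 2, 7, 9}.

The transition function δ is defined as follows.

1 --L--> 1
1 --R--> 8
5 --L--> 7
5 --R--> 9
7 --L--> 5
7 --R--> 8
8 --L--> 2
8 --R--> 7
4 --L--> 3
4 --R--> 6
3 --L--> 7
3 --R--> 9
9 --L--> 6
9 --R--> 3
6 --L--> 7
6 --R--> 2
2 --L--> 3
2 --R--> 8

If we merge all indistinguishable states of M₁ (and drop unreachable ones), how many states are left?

2

Reachable states from the start: {2,3,5,6,7,8,9}. Unreachable: {1,4} — drop them.
Initial partition by acceptance: {2,7,9} | {3,5,6,8}.
Stable partition: {2,7,9} | {3,5,6,8} — 2 equivalence classes.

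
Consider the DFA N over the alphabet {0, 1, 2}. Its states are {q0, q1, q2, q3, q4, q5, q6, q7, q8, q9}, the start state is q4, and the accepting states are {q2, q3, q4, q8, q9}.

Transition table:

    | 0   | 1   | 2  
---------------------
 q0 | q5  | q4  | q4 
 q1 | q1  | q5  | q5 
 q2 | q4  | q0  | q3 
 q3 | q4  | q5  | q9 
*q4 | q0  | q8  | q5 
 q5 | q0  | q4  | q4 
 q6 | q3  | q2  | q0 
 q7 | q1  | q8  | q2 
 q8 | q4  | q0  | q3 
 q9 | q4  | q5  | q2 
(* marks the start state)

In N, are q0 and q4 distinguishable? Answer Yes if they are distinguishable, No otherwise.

States {q1,q6,q7} cannot be reached from the start state, so discard them.
Start with accepting vs non-accepting: {q2,q3,q4,q8,q9} | {q0,q5}.
Refine {q2,q3,q4,q8,q9} on symbol 0: members go to different blocks, giving {q2,q3,q8,q9} and {q4}.
No further refinement is possible. Final partition (3 blocks): {q2,q3,q8,q9} | {q0,q5} | {q4}.
q0 and q4 end up in different blocks, so they are distinguishable. For instance, the string 'ε' is accepted from only q4.

Yes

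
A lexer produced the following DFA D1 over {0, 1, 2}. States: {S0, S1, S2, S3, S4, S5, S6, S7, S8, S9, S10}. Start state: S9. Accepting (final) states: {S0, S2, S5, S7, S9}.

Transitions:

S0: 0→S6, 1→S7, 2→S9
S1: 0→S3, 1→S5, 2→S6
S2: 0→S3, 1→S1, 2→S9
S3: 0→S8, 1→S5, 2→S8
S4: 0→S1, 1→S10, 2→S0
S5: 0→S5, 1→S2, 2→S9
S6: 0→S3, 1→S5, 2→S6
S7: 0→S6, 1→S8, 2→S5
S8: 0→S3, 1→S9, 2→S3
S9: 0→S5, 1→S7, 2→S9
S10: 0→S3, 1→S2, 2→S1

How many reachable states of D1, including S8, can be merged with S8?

States {S0,S4,S10} cannot be reached from the start state, so discard them.
P0 = {S2,S5,S7,S9} | {S1,S3,S6,S8}.
On input 0, block {S2,S5,S7,S9} splits into {S2,S7} and {S5,S9}.
Stable partition: {S2,S7} | {S1,S3,S6,S8} | {S5,S9} — 3 equivalence classes.
State S8 belongs to the block {S1,S3,S6,S8}, which has 4 states.

4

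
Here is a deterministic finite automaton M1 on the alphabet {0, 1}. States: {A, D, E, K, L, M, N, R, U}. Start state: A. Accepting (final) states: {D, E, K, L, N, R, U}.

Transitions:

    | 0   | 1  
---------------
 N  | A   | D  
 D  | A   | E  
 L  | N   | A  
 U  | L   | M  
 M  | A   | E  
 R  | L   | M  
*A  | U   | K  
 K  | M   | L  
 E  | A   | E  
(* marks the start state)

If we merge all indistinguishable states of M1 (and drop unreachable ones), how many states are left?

6

States {R} cannot be reached from the start state, so discard them.
Start with accepting vs non-accepting: {D,E,K,L,N,U} | {A,M}.
Refine {D,E,K,L,N,U} on symbol 0: members go to different blocks, giving {D,E,K,N} and {L,U}.
Split {D,E,K,N} by δ(·,1) → {D,E,N} and {K}.
Split {A,M} by δ(·,0) → {A} and {M}.
On input 0, block {L,U} splits into {L} and {U}.
No further refinement is possible. Final partition (6 blocks): {D,E,N} | {A} | {L} | {K} | {M} | {U}.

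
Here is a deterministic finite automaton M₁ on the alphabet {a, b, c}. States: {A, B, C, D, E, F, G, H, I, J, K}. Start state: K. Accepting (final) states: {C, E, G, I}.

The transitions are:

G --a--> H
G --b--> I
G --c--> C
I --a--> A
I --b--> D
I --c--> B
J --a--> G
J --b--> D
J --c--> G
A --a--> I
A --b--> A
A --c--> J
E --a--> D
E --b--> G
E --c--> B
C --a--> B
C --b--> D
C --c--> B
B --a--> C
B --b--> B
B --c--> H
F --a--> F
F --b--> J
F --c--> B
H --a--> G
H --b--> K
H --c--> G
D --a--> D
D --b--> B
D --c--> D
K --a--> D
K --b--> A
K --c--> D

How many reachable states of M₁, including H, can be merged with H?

2

Reachable states from the start: {A,B,C,D,G,H,I,J,K}. Unreachable: {E,F} — drop them.
P0 = {C,G,I} | {A,B,D,H,J,K}.
Refine {C,G,I} on symbol b: members go to different blocks, giving {C,I} and {G}.
Refine {A,B,D,H,J,K} on symbol a: members go to different blocks, giving {A,B} and {D,K} and {H,J}.
The partition is now stable with 5 blocks: {C,I} | {A,B} | {G} | {D,K} | {H,J}.
State H belongs to the block {H,J}, which has 2 states.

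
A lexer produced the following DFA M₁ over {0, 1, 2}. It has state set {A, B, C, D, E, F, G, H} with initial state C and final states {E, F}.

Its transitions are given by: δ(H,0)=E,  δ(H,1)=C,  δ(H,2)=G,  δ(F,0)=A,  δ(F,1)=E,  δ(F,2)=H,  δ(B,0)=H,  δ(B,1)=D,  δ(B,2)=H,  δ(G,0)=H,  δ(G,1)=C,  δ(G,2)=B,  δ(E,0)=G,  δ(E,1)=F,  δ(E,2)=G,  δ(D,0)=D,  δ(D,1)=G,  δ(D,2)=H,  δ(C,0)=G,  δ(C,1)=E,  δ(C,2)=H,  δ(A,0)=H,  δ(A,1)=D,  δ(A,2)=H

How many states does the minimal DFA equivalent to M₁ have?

7

Every state is reachable, so we keep all 8.
Start with accepting vs non-accepting: {E,F} | {A,B,C,D,G,H}.
On input 0, block {A,B,C,D,G,H} splits into {A,B,C,D,G} and {H}.
Split {E,F} by δ(·,2) → {E} and {F}.
On input 0, block {A,B,C,D,G} splits into {A,B,G} and {C,D}.
Refine {A,B,G} on symbol 2: members go to different blocks, giving {A,B} and {G}.
Refine {C,D} on symbol 0: members go to different blocks, giving {C} and {D}.
No further refinement is possible. Final partition (7 blocks): {E} | {A,B} | {H} | {F} | {C} | {G} | {D}.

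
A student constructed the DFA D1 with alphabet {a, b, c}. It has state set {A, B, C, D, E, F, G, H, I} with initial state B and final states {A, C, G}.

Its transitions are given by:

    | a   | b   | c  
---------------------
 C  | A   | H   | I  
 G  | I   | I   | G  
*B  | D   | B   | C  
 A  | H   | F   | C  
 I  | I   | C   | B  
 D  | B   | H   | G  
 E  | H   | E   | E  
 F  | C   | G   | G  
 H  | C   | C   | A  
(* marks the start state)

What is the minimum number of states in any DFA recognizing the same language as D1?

8

First remove the unreachable states {E}; 8 states remain.
Start with accepting vs non-accepting: {A,C,G} | {B,D,F,H,I}.
Refine {A,C,G} on symbol a: members go to different blocks, giving {A,G} and {C}.
On input c, block {A,G} splits into {A} and {G}.
Refine {B,D,F,H,I} on symbol a: members go to different blocks, giving {B,D,I} and {F,H}.
Refine {B,D,I} on symbol b: members go to different blocks, giving {B} and {D} and {I}.
Refine {F,H} on symbol b: members go to different blocks, giving {F} and {H}.
The partition is now stable with 8 blocks: {A} | {B} | {C} | {G} | {F} | {D} | {I} | {H}.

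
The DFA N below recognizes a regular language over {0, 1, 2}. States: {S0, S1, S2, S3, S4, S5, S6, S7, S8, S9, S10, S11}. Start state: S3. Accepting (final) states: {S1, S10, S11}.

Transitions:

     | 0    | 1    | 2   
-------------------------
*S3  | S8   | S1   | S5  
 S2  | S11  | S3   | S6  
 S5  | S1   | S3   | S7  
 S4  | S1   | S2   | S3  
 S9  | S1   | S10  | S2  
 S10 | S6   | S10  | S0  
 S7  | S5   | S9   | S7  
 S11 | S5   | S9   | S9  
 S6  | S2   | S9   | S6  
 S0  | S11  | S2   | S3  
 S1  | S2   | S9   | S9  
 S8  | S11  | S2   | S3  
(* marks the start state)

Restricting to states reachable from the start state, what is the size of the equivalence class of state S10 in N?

1

States {S4} cannot be reached from the start state, so discard them.
P0 = {S1,S10,S11} | {S0,S2,S3,S5,S6,S7,S8,S9}.
Refine {S1,S10,S11} on symbol 1: members go to different blocks, giving {S1,S11} and {S10}.
On input 0, block {S0,S2,S3,S5,S6,S7,S8,S9} splits into {S0,S2,S5,S8,S9} and {S3,S6,S7}.
Split {S0,S2,S5,S8,S9} by δ(·,1) → {S0,S8} and {S2,S5} and {S9}.
On input 0, block {S3,S6,S7} splits into {S6,S7} and {S3}.
Stable partition: {S1,S11} | {S0,S8} | {S10} | {S6,S7} | {S2,S5} | {S9} | {S3} — 7 equivalence classes.
State S10 belongs to the block {S10}, which has 1 states.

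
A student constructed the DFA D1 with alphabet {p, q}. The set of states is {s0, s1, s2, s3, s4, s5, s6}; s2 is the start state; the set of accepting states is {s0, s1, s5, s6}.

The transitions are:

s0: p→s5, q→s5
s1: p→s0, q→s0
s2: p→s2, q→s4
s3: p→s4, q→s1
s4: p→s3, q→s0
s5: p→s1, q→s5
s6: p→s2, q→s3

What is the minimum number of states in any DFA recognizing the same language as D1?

3

First remove the unreachable states {s6}; 6 states remain.
Start with accepting vs non-accepting: {s0,s1,s5} | {s2,s3,s4}.
On input q, block {s2,s3,s4} splits into {s3,s4} and {s2}.
Stable partition: {s0,s1,s5} | {s3,s4} | {s2} — 3 equivalence classes.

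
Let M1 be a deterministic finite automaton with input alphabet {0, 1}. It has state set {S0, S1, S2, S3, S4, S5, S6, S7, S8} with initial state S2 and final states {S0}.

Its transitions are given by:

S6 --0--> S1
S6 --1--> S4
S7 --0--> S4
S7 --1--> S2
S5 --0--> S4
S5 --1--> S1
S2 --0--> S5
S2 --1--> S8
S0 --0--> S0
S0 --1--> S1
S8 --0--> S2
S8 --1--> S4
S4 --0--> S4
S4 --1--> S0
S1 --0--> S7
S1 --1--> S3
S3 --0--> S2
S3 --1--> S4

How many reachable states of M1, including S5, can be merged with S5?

2

First remove the unreachable states {S6}; 8 states remain.
Start with accepting vs non-accepting: {S0} | {S1,S2,S3,S4,S5,S7,S8}.
Refine {S1,S2,S3,S4,S5,S7,S8} on symbol 1: members go to different blocks, giving {S1,S2,S3,S5,S7,S8} and {S4}.
Refine {S1,S2,S3,S5,S7,S8} on symbol 0: members go to different blocks, giving {S1,S2,S3,S8} and {S5,S7}.
Split {S1,S2,S3,S8} by δ(·,0) → {S1,S2} and {S3,S8}.
The partition is now stable with 5 blocks: {S0} | {S1,S2} | {S4} | {S5,S7} | {S3,S8}.
State S5 belongs to the block {S5,S7}, which has 2 states.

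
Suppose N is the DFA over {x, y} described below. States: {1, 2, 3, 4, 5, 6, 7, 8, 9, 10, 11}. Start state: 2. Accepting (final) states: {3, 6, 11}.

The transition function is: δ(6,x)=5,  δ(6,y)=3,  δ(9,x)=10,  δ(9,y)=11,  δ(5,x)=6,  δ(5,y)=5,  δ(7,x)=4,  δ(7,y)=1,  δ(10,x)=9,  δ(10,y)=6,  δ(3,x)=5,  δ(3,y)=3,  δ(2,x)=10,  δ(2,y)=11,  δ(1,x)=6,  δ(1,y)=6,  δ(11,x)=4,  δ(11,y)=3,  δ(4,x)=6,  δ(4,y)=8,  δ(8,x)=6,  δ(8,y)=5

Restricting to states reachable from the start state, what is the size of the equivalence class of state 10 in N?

First remove the unreachable states {1,7}; 9 states remain.
Start with accepting vs non-accepting: {3,6,11} | {2,4,5,8,9,10}.
On input x, block {2,4,5,8,9,10} splits into {2,9,10} and {4,5,8}.
The partition is now stable with 3 blocks: {3,6,11} | {2,9,10} | {4,5,8}.
State 10 belongs to the block {2,9,10}, which has 3 states.

3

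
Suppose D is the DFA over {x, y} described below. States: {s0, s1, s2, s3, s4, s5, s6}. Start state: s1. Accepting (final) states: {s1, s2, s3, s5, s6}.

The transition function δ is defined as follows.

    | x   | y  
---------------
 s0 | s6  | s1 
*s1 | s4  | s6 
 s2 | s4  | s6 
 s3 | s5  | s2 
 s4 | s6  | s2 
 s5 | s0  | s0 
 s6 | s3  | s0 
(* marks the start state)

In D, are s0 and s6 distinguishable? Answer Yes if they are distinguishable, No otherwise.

Start with accepting vs non-accepting: {s1,s2,s3,s5,s6} | {s0,s4}.
Refine {s1,s2,s3,s5,s6} on symbol x: members go to different blocks, giving {s1,s2,s5} and {s3,s6}.
Split {s1,s2,s5} by δ(·,y) → {s1,s2} and {s5}.
Refine {s3,s6} on symbol x: members go to different blocks, giving {s3} and {s6}.
No further refinement is possible. Final partition (5 blocks): {s1,s2} | {s0,s4} | {s3} | {s5} | {s6}.
s0 and s6 end up in different blocks, so they are distinguishable. For instance, the string 'ε' is accepted from only s6.

Yes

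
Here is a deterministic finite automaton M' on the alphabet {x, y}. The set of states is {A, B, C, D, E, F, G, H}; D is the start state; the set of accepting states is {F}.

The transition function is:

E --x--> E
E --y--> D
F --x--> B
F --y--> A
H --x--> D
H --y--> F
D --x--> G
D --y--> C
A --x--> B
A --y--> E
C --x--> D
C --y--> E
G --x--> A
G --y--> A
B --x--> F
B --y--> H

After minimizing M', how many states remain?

8

Every state is reachable, so we keep all 8.
Start with accepting vs non-accepting: {F} | {A,B,C,D,E,G,H}.
Split {A,B,C,D,E,G,H} by δ(·,x) → {A,C,D,E,G,H} and {B}.
On input x, block {A,C,D,E,G,H} splits into {C,D,E,G,H} and {A}.
Refine {C,D,E,G,H} on symbol x: members go to different blocks, giving {C,D,E,H} and {G}.
On input x, block {C,D,E,H} splits into {C,E,H} and {D}.
Refine {C,E,H} on symbol x: members go to different blocks, giving {C,H} and {E}.
On input y, block {C,H} splits into {C} and {H}.
No further refinement is possible. Final partition (8 blocks): {F} | {C} | {B} | {A} | {G} | {D} | {E} | {H}.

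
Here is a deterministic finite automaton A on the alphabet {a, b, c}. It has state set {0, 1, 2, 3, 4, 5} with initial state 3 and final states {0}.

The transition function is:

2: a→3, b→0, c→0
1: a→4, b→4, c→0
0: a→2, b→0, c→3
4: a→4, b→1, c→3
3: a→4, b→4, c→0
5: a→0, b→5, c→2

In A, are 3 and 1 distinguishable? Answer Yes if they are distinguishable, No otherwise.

No

Reachable states from the start: {0,1,2,3,4}. Unreachable: {5} — drop them.
Initial partition by acceptance: {0} | {1,2,3,4}.
Refine {1,2,3,4} on symbol b: members go to different blocks, giving {1,3,4} and {2}.
Split {1,3,4} by δ(·,c) → {1,3} and {4}.
No further refinement is possible. Final partition (4 blocks): {0} | {1,3} | {2} | {4}.
3 and 1 lie in the same block of the stable partition, so they are equivalent — no string distinguishes them.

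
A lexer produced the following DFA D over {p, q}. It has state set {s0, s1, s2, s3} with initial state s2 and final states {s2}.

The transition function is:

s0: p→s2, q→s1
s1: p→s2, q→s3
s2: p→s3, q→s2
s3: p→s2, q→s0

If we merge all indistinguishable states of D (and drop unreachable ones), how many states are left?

All states are reachable from the start state.
P0 = {s2} | {s0,s1,s3}.
The partition is now stable with 2 blocks: {s2} | {s0,s1,s3}.

2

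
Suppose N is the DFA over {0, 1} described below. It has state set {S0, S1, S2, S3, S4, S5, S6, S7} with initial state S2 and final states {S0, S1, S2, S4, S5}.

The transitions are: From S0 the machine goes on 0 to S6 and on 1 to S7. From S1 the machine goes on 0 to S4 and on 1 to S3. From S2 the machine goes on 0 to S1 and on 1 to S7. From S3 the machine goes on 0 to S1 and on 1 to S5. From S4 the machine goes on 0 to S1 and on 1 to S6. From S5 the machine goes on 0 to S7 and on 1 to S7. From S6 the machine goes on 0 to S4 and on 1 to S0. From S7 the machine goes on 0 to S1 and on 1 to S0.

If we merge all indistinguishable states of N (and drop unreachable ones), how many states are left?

3

Every state is reachable, so we keep all 8.
Start with accepting vs non-accepting: {S0,S1,S2,S4,S5} | {S3,S6,S7}.
On input 0, block {S0,S1,S2,S4,S5} splits into {S1,S2,S4} and {S0,S5}.
Stable partition: {S1,S2,S4} | {S3,S6,S7} | {S0,S5} — 3 equivalence classes.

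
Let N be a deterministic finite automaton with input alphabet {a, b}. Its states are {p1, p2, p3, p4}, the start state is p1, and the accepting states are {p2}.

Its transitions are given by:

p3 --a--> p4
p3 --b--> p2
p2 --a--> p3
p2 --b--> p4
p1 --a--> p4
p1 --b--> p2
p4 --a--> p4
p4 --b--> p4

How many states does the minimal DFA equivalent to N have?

3

Initial partition by acceptance: {p2} | {p1,p3,p4}.
On input b, block {p1,p3,p4} splits into {p1,p3} and {p4}.
The partition is now stable with 3 blocks: {p2} | {p1,p3} | {p4}.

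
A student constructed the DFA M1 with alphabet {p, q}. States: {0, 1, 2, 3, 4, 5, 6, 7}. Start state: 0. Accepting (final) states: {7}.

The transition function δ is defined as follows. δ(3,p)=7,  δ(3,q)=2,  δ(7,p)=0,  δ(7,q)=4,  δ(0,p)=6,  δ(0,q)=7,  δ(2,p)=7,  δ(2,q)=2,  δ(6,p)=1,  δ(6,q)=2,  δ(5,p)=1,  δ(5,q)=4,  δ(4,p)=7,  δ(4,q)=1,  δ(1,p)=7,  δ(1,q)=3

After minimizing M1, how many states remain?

4

Reachable states from the start: {0,1,2,3,4,6,7}. Unreachable: {5} — drop them.
Initial partition by acceptance: {7} | {0,1,2,3,4,6}.
Split {0,1,2,3,4,6} by δ(·,p) → {1,2,3,4} and {0,6}.
Split {0,6} by δ(·,p) → {0} and {6}.
No further refinement is possible. Final partition (4 blocks): {7} | {1,2,3,4} | {0} | {6}.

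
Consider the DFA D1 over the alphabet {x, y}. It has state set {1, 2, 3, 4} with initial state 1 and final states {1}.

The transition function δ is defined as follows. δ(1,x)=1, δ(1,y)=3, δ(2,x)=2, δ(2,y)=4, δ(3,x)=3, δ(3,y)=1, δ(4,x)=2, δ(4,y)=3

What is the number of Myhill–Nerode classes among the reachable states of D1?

Reachable states from the start: {1,3}. Unreachable: {2,4} — drop them.
Start with accepting vs non-accepting: {1} | {3}.
No further refinement is possible. Final partition (2 blocks): {1} | {3}.

2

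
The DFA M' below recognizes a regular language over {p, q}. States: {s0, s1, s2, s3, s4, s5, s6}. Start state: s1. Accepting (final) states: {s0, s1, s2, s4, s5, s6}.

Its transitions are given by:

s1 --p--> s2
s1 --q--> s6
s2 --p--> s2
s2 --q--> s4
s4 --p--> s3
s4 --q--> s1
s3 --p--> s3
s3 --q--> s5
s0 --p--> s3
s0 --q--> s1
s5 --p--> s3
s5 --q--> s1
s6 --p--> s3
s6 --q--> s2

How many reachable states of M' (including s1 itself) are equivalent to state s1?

First remove the unreachable states {s0}; 6 states remain.
Initial partition by acceptance: {s1,s2,s4,s5,s6} | {s3}.
Split {s1,s2,s4,s5,s6} by δ(·,p) → {s4,s5,s6} and {s1,s2}.
No further refinement is possible. Final partition (3 blocks): {s4,s5,s6} | {s3} | {s1,s2}.
The equivalence class containing s1 is {s1,s2}, of size 2.

2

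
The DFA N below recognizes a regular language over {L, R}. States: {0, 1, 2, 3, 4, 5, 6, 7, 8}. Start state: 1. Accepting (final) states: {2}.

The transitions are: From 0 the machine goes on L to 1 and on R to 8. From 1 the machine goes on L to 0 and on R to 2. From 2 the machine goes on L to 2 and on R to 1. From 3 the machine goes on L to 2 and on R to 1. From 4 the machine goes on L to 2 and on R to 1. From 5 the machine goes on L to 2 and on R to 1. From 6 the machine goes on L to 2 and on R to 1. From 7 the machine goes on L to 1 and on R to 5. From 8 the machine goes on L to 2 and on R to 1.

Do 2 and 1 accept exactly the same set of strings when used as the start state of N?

No

States {3,4,5,6,7} cannot be reached from the start state, so discard them.
Initial partition by acceptance: {2} | {0,1,8}.
Refine {0,1,8} on symbol L: members go to different blocks, giving {0,1} and {8}.
On input R, block {0,1} splits into {0} and {1}.
The partition is now stable with 4 blocks: {2} | {0} | {8} | {1}.
2 and 1 end up in different blocks, so they are distinguishable. For instance, the string 'ε' is accepted from only 2.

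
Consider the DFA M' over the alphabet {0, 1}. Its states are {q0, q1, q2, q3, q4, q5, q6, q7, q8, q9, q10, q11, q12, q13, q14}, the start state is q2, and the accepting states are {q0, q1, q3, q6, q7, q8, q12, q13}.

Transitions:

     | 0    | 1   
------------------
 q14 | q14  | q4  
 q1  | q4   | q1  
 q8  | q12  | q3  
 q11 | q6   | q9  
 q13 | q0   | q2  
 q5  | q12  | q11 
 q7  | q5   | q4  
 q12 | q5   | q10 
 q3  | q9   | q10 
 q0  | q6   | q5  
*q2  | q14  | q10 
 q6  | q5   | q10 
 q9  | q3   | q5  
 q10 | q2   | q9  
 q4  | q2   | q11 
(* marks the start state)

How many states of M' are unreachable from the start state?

Starting at q2 and following transitions, the reachable set is {q2, q3, q4, q5, q6, q9, q10, q11, q12, q14}. That leaves q0, q1, q7, q8, q13 unreachable — 5 in total.

5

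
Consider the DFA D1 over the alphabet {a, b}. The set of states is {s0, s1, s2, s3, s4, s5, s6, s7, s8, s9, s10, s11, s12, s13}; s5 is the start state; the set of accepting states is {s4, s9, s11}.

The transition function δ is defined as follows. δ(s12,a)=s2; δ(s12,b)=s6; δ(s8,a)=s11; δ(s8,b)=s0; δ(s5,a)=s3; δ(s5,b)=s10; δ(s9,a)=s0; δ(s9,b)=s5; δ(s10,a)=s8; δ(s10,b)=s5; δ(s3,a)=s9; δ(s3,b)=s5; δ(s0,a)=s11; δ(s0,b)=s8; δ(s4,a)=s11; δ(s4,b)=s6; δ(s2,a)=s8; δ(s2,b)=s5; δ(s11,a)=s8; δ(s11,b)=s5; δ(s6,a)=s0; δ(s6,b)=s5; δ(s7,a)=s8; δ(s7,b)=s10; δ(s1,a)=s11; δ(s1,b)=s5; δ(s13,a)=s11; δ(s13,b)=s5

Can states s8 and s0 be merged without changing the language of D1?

Reachable states from the start: {s0,s3,s5,s8,s9,s10,s11}. Unreachable: {s1,s2,s4,s6,s7,s12,s13} — drop them.
Start with accepting vs non-accepting: {s9,s11} | {s0,s3,s5,s8,s10}.
Refine {s0,s3,s5,s8,s10} on symbol a: members go to different blocks, giving {s0,s3,s8} and {s5,s10}.
Split {s0,s3,s8} by δ(·,b) → {s0,s8} and {s3}.
Split {s5,s10} by δ(·,a) → {s5} and {s10}.
Stable partition: {s9,s11} | {s0,s8} | {s5} | {s3} | {s10} — 5 equivalence classes.
s8 and s0 lie in the same block of the stable partition, so they are equivalent — no string distinguishes them.

Yes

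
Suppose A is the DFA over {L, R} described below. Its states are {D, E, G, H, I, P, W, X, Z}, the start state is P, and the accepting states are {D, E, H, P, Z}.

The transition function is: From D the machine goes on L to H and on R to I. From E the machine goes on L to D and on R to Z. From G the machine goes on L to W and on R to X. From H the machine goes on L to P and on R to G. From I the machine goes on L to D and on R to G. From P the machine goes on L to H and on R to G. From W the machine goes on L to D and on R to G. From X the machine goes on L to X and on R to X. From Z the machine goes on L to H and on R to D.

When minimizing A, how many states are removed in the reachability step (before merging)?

2

Starting at P and following transitions, the reachable set is {D, G, H, I, P, W, X}. That leaves E, Z unreachable — 2 in total.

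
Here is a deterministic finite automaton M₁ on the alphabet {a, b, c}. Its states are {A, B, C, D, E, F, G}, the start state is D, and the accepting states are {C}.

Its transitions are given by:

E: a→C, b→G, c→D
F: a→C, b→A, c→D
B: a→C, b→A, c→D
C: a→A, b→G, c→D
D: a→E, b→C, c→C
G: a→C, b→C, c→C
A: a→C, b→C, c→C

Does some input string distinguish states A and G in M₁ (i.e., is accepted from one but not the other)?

No

Reachable states from the start: {A,C,D,E,G}. Unreachable: {B,F} — drop them.
Initial partition by acceptance: {C} | {A,D,E,G}.
Refine {A,D,E,G} on symbol a: members go to different blocks, giving {A,E,G} and {D}.
Split {A,E,G} by δ(·,b) → {A,G} and {E}.
The partition is now stable with 4 blocks: {C} | {A,G} | {D} | {E}.
A and G lie in the same block of the stable partition, so they are equivalent — no string distinguishes them.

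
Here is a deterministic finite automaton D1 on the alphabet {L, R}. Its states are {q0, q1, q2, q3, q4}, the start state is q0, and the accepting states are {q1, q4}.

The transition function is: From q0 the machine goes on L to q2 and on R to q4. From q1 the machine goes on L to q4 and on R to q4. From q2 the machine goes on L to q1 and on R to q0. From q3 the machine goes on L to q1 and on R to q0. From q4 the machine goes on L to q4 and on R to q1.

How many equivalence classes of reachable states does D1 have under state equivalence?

Reachable states from the start: {q0,q1,q2,q4}. Unreachable: {q3} — drop them.
P0 = {q1,q4} | {q0,q2}.
Refine {q0,q2} on symbol L: members go to different blocks, giving {q0} and {q2}.
The partition is now stable with 3 blocks: {q1,q4} | {q0} | {q2}.

3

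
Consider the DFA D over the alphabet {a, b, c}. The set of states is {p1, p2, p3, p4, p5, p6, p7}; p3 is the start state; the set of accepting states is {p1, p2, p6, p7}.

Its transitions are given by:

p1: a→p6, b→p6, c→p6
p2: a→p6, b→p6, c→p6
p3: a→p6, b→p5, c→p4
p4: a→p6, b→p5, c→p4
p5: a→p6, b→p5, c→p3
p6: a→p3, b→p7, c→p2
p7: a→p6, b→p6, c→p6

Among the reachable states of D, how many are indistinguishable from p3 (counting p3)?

3

Reachable states from the start: {p2,p3,p4,p5,p6,p7}. Unreachable: {p1} — drop them.
Initial partition by acceptance: {p2,p6,p7} | {p3,p4,p5}.
On input a, block {p2,p6,p7} splits into {p2,p7} and {p6}.
No further refinement is possible. Final partition (3 blocks): {p2,p7} | {p3,p4,p5} | {p6}.
State p3 belongs to the block {p3,p4,p5}, which has 3 states.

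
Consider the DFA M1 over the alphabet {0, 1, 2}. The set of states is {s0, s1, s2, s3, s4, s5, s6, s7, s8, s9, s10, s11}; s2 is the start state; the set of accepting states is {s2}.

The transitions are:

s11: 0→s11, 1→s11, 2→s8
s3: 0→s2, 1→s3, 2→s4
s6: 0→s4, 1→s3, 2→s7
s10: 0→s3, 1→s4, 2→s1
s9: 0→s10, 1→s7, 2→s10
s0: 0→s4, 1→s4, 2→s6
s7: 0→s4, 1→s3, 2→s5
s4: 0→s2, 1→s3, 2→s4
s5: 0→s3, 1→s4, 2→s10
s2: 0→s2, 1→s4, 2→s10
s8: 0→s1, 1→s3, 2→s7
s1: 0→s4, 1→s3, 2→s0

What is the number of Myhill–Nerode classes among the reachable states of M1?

3

First remove the unreachable states {s8,s9,s11}; 9 states remain.
Initial partition by acceptance: {s2} | {s0,s1,s3,s4,s5,s6,s7,s10}.
Refine {s0,s1,s3,s4,s5,s6,s7,s10} on symbol 0: members go to different blocks, giving {s0,s1,s5,s6,s7,s10} and {s3,s4}.
Stable partition: {s2} | {s0,s1,s5,s6,s7,s10} | {s3,s4} — 3 equivalence classes.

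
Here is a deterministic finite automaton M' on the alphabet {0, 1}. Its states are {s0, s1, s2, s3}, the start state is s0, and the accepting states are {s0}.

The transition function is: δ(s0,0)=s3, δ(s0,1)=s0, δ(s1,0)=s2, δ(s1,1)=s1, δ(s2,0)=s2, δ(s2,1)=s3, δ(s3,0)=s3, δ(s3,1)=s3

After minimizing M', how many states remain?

2

States {s1,s2} cannot be reached from the start state, so discard them.
P0 = {s0} | {s3}.
The partition is now stable with 2 blocks: {s0} | {s3}.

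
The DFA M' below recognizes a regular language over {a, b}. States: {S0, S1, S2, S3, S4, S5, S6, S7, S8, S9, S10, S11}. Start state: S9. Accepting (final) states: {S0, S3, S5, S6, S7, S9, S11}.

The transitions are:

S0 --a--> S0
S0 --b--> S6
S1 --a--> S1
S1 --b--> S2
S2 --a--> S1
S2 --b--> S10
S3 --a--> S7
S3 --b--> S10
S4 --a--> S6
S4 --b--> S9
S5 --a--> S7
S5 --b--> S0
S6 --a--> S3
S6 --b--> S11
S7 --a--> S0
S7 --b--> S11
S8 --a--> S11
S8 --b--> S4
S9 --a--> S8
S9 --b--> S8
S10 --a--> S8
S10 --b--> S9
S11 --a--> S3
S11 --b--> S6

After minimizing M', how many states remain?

States {S1,S2,S5} cannot be reached from the start state, so discard them.
P0 = {S0,S3,S6,S7,S9,S11} | {S4,S8,S10}.
Split {S0,S3,S6,S7,S9,S11} by δ(·,a) → {S0,S3,S6,S7,S11} and {S9}.
Split {S0,S3,S6,S7,S11} by δ(·,b) → {S0,S6,S7,S11} and {S3}.
On input a, block {S0,S6,S7,S11} splits into {S0,S7} and {S6,S11}.
Refine {S4,S8,S10} on symbol a: members go to different blocks, giving {S4,S8} and {S10}.
Split {S4,S8} by δ(·,b) → {S4} and {S8}.
No further refinement is possible. Final partition (7 blocks): {S0,S7} | {S4} | {S9} | {S3} | {S6,S11} | {S10} | {S8}.

7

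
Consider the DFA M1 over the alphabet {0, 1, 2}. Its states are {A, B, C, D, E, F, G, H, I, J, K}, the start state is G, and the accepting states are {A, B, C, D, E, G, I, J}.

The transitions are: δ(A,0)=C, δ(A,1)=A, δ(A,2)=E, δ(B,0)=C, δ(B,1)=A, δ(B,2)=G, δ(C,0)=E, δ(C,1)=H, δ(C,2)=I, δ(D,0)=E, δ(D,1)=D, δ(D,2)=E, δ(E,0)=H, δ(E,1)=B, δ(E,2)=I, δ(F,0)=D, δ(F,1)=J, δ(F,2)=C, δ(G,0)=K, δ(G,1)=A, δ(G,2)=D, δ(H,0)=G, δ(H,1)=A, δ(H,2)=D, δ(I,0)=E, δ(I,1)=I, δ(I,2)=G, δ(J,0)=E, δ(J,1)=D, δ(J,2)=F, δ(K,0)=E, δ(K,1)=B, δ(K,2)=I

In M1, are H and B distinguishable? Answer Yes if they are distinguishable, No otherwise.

First remove the unreachable states {F,J}; 9 states remain.
Initial partition by acceptance: {A,B,C,D,E,G,I} | {H,K}.
Refine {A,B,C,D,E,G,I} on symbol 0: members go to different blocks, giving {A,B,C,D,I} and {E,G}.
Refine {A,B,C,D,I} on symbol 0: members go to different blocks, giving {C,D,I} and {A,B}.
Split {C,D,I} by δ(·,1) → {D,I} and {C}.
Stable partition: {D,I} | {H,K} | {E,G} | {A,B} | {C} — 5 equivalence classes.
H and B end up in different blocks, so they are distinguishable. For instance, the string 'ε' is accepted from only B.

Yes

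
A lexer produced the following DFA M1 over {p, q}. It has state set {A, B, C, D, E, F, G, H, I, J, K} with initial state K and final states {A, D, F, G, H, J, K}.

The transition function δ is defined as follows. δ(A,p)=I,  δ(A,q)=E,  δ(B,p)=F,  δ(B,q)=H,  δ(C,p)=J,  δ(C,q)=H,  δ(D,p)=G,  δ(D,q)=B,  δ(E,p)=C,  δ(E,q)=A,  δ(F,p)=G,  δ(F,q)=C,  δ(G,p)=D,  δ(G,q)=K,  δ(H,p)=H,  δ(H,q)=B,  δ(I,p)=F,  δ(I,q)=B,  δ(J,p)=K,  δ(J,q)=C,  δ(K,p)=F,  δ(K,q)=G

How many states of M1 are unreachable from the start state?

BFS from K reaches {B, C, D, F, G, H, J, K}; the 3 state(s) A, E, I are never visited.

3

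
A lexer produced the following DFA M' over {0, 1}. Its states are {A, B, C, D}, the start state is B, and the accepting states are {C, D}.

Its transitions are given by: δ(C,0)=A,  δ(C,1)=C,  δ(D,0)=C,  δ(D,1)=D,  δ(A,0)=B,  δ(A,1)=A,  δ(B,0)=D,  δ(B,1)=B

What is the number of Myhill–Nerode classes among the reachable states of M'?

Every state is reachable, so we keep all 4.
Start with accepting vs non-accepting: {C,D} | {A,B}.
Refine {C,D} on symbol 0: members go to different blocks, giving {C} and {D}.
Refine {A,B} on symbol 0: members go to different blocks, giving {A} and {B}.
Stable partition: {C} | {A} | {D} | {B} — 4 equivalence classes.

4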